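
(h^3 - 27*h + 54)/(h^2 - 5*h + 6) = (h^2 + 3*h - 18)/(h - 2)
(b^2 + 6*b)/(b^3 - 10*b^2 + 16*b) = (b + 6)/(b^2 - 10*b + 16)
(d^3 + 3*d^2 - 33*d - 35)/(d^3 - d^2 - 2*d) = (d^2 + 2*d - 35)/(d*(d - 2))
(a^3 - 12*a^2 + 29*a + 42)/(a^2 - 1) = (a^2 - 13*a + 42)/(a - 1)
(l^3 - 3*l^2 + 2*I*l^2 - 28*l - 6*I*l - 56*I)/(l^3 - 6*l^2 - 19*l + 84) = (l + 2*I)/(l - 3)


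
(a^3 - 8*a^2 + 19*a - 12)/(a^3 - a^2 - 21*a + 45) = (a^2 - 5*a + 4)/(a^2 + 2*a - 15)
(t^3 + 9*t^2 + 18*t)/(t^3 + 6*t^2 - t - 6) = t*(t + 3)/(t^2 - 1)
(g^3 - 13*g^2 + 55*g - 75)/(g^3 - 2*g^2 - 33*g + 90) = (g - 5)/(g + 6)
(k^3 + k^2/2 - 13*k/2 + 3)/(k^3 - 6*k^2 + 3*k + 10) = (2*k^2 + 5*k - 3)/(2*(k^2 - 4*k - 5))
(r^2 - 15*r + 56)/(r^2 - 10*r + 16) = (r - 7)/(r - 2)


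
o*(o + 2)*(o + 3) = o^3 + 5*o^2 + 6*o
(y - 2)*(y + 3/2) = y^2 - y/2 - 3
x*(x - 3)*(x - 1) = x^3 - 4*x^2 + 3*x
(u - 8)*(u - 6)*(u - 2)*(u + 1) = u^4 - 15*u^3 + 60*u^2 - 20*u - 96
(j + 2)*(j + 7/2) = j^2 + 11*j/2 + 7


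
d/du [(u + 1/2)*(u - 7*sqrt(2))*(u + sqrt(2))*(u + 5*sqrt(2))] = 4*u^3 - 3*sqrt(2)*u^2 + 3*u^2/2 - 148*u - sqrt(2)*u - 70*sqrt(2) - 37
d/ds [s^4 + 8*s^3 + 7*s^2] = 2*s*(2*s^2 + 12*s + 7)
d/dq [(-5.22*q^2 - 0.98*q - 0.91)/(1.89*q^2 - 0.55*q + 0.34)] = (4.7232*q^2 - 0.1098*q - 0.8337)/(3.5721*q^4 - 2.079*q^3 + 1.5877*q^2 - 0.374*q + 0.1156)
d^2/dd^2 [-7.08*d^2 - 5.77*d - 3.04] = -14.1600000000000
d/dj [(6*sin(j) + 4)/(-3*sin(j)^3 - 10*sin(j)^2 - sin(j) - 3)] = 2*(18*sin(j)^3 + 48*sin(j)^2 + 40*sin(j) - 7)*cos(j)/(3*sin(j)^3 + 10*sin(j)^2 + sin(j) + 3)^2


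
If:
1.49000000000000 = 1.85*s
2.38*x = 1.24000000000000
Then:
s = 0.81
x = 0.52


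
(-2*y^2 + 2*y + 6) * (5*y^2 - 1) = -10*y^4 + 10*y^3 + 32*y^2 - 2*y - 6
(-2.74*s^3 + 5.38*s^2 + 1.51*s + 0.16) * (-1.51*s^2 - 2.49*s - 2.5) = 4.1374*s^5 - 1.3012*s^4 - 8.8263*s^3 - 17.4515*s^2 - 4.1734*s - 0.4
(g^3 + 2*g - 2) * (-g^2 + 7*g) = -g^5 + 7*g^4 - 2*g^3 + 16*g^2 - 14*g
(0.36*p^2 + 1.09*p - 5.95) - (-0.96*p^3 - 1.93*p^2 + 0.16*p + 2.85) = 0.96*p^3 + 2.29*p^2 + 0.93*p - 8.8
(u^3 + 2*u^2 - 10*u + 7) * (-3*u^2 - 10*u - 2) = -3*u^5 - 16*u^4 + 8*u^3 + 75*u^2 - 50*u - 14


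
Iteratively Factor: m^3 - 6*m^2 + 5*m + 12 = (m + 1)*(m^2 - 7*m + 12) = (m - 3)*(m + 1)*(m - 4)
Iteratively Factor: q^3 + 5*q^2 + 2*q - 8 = (q + 2)*(q^2 + 3*q - 4) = (q - 1)*(q + 2)*(q + 4)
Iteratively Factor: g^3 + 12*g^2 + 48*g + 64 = (g + 4)*(g^2 + 8*g + 16) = (g + 4)^2*(g + 4)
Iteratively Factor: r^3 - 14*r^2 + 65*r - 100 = (r - 5)*(r^2 - 9*r + 20) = (r - 5)^2*(r - 4)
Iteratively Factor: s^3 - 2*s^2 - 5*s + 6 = (s + 2)*(s^2 - 4*s + 3) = (s - 1)*(s + 2)*(s - 3)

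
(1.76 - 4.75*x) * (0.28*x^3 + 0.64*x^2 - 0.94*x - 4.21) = -1.33*x^4 - 2.5472*x^3 + 5.5914*x^2 + 18.3431*x - 7.4096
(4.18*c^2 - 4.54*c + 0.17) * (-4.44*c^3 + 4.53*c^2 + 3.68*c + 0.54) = -18.5592*c^5 + 39.093*c^4 - 5.9386*c^3 - 13.6799*c^2 - 1.826*c + 0.0918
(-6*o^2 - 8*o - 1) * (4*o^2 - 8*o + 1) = -24*o^4 + 16*o^3 + 54*o^2 - 1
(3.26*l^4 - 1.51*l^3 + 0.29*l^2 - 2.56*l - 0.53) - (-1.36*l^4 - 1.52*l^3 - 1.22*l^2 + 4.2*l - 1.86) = 4.62*l^4 + 0.01*l^3 + 1.51*l^2 - 6.76*l + 1.33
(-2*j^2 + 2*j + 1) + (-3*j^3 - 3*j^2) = -3*j^3 - 5*j^2 + 2*j + 1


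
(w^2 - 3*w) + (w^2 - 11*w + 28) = 2*w^2 - 14*w + 28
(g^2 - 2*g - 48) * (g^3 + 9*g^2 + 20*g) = g^5 + 7*g^4 - 46*g^3 - 472*g^2 - 960*g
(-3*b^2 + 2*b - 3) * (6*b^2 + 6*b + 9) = -18*b^4 - 6*b^3 - 33*b^2 - 27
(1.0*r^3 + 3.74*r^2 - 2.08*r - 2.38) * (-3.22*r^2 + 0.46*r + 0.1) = -3.22*r^5 - 11.5828*r^4 + 8.518*r^3 + 7.0808*r^2 - 1.3028*r - 0.238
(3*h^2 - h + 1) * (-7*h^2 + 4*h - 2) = -21*h^4 + 19*h^3 - 17*h^2 + 6*h - 2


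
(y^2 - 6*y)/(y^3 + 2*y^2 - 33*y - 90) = y/(y^2 + 8*y + 15)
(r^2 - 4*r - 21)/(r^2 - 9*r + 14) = (r + 3)/(r - 2)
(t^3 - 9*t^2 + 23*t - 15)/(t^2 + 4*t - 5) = (t^2 - 8*t + 15)/(t + 5)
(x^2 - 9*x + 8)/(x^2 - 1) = (x - 8)/(x + 1)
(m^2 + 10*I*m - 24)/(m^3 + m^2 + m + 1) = (m^2 + 10*I*m - 24)/(m^3 + m^2 + m + 1)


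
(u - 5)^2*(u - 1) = u^3 - 11*u^2 + 35*u - 25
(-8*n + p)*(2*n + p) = -16*n^2 - 6*n*p + p^2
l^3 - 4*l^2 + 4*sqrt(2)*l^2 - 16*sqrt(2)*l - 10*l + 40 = (l - 4)*(l - sqrt(2))*(l + 5*sqrt(2))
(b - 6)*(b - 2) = b^2 - 8*b + 12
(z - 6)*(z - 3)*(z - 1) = z^3 - 10*z^2 + 27*z - 18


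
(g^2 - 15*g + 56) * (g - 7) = g^3 - 22*g^2 + 161*g - 392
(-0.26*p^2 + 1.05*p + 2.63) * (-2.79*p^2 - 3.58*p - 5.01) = 0.7254*p^4 - 1.9987*p^3 - 9.7941*p^2 - 14.6759*p - 13.1763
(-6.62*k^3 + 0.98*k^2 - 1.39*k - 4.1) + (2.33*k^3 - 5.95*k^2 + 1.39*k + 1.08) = -4.29*k^3 - 4.97*k^2 - 3.02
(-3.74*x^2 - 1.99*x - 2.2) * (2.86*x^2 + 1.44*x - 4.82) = -10.6964*x^4 - 11.077*x^3 + 8.8692*x^2 + 6.4238*x + 10.604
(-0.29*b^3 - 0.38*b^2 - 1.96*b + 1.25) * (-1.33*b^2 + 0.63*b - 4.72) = 0.3857*b^5 + 0.3227*b^4 + 3.7362*b^3 - 1.1037*b^2 + 10.0387*b - 5.9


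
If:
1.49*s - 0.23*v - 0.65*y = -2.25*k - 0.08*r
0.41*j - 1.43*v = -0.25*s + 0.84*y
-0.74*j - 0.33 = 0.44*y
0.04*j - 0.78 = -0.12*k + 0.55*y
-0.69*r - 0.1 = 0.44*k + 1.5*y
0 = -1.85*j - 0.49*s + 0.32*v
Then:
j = 0.36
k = 0.17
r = 2.70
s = -0.87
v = 0.75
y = -1.36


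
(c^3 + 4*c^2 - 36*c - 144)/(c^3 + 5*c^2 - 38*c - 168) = (c + 6)/(c + 7)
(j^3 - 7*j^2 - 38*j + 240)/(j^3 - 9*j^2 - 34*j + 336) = (j - 5)/(j - 7)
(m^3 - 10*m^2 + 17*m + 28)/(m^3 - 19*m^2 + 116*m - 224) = (m + 1)/(m - 8)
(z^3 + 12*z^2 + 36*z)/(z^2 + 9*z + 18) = z*(z + 6)/(z + 3)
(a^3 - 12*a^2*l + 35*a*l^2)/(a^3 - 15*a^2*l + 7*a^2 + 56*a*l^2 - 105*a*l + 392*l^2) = a*(a - 5*l)/(a^2 - 8*a*l + 7*a - 56*l)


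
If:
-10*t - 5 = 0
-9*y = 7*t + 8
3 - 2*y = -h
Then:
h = -4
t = -1/2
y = -1/2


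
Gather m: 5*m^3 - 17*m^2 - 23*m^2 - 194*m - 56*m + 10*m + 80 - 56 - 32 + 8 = 5*m^3 - 40*m^2 - 240*m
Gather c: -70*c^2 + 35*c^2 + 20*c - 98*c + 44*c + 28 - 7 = -35*c^2 - 34*c + 21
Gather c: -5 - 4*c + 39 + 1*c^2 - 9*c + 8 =c^2 - 13*c + 42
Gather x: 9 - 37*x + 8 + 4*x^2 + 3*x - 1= 4*x^2 - 34*x + 16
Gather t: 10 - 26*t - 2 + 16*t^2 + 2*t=16*t^2 - 24*t + 8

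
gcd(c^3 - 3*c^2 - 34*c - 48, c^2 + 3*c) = c + 3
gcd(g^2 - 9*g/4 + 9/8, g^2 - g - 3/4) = g - 3/2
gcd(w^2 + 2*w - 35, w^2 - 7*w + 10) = w - 5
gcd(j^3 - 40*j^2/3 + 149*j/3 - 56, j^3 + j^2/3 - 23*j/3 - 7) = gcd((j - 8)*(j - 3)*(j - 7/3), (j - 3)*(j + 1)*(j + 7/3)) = j - 3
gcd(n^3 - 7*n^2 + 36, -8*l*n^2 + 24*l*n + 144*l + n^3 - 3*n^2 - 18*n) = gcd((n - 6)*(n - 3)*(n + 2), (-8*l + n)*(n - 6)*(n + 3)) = n - 6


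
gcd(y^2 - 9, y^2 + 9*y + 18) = y + 3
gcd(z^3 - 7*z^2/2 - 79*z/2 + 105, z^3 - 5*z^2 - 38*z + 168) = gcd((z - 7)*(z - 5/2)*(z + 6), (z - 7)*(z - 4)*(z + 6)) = z^2 - z - 42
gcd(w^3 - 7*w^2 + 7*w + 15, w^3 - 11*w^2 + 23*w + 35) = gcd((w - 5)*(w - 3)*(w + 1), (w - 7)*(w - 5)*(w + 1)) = w^2 - 4*w - 5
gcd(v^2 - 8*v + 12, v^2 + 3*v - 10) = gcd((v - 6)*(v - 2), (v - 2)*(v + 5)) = v - 2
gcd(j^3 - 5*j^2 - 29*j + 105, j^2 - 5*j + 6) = j - 3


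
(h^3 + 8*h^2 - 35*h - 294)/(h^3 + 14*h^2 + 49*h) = (h - 6)/h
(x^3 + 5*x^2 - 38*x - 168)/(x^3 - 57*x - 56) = (x^2 - 2*x - 24)/(x^2 - 7*x - 8)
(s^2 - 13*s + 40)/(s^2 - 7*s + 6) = (s^2 - 13*s + 40)/(s^2 - 7*s + 6)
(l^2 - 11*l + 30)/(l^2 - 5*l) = (l - 6)/l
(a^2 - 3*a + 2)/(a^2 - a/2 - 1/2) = 2*(a - 2)/(2*a + 1)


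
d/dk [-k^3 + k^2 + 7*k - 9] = -3*k^2 + 2*k + 7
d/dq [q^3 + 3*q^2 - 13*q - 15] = 3*q^2 + 6*q - 13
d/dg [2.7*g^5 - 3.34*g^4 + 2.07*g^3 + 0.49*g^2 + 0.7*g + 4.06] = 13.5*g^4 - 13.36*g^3 + 6.21*g^2 + 0.98*g + 0.7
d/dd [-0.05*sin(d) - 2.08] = -0.05*cos(d)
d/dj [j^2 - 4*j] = 2*j - 4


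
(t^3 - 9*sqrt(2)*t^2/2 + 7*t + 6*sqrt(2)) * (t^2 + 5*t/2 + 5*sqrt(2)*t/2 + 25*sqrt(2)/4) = t^5 - 2*sqrt(2)*t^4 + 5*t^4/2 - 31*t^3/2 - 5*sqrt(2)*t^3 - 155*t^2/4 + 47*sqrt(2)*t^2/2 + 30*t + 235*sqrt(2)*t/4 + 75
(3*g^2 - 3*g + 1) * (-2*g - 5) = -6*g^3 - 9*g^2 + 13*g - 5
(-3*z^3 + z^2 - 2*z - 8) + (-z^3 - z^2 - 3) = -4*z^3 - 2*z - 11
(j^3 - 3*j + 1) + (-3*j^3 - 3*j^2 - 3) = -2*j^3 - 3*j^2 - 3*j - 2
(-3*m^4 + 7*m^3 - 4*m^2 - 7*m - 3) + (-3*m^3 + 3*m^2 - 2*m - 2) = -3*m^4 + 4*m^3 - m^2 - 9*m - 5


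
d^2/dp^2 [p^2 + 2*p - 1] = 2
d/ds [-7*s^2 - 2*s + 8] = -14*s - 2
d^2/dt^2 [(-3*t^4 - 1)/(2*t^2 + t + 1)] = 2*(-12*t^6 - 18*t^5 - 27*t^4 - 24*t^3 - 30*t^2 - 6*t + 1)/(8*t^6 + 12*t^5 + 18*t^4 + 13*t^3 + 9*t^2 + 3*t + 1)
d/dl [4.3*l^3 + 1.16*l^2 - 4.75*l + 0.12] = 12.9*l^2 + 2.32*l - 4.75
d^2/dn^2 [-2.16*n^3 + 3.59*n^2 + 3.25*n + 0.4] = 7.18 - 12.96*n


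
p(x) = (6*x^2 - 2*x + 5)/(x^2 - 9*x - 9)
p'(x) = (9 - 2*x)*(6*x^2 - 2*x + 5)/(x^2 - 9*x - 9)^2 + (12*x - 2)/(x^2 - 9*x - 9) = (-52*x^2 - 118*x + 63)/(x^4 - 18*x^3 + 63*x^2 + 162*x + 81)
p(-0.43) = -1.41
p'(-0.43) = 4.26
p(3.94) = -3.12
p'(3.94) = -1.44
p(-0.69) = -3.99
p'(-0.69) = 22.35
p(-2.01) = 2.53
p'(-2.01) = 0.52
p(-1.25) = 4.43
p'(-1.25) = 8.89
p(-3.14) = 2.42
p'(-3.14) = -0.09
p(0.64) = -0.43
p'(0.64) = -0.16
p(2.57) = -1.55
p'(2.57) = -0.90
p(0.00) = -0.56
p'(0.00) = 0.78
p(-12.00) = 3.67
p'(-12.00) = -0.10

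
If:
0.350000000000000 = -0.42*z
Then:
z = -0.83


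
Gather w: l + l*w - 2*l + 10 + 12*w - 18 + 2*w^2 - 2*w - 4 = -l + 2*w^2 + w*(l + 10) - 12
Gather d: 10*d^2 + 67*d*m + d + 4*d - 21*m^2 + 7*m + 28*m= 10*d^2 + d*(67*m + 5) - 21*m^2 + 35*m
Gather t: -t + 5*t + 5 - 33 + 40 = 4*t + 12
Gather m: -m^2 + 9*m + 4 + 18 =-m^2 + 9*m + 22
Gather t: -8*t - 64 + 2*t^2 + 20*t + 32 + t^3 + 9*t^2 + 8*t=t^3 + 11*t^2 + 20*t - 32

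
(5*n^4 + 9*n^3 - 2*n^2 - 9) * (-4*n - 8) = -20*n^5 - 76*n^4 - 64*n^3 + 16*n^2 + 36*n + 72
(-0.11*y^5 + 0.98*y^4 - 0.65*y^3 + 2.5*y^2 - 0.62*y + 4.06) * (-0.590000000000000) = 0.0649*y^5 - 0.5782*y^4 + 0.3835*y^3 - 1.475*y^2 + 0.3658*y - 2.3954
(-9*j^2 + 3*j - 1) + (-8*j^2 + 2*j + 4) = -17*j^2 + 5*j + 3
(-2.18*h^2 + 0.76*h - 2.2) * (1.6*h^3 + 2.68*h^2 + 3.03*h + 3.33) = -3.488*h^5 - 4.6264*h^4 - 8.0886*h^3 - 10.8526*h^2 - 4.1352*h - 7.326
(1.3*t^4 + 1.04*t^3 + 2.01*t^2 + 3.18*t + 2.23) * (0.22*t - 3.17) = 0.286*t^5 - 3.8922*t^4 - 2.8546*t^3 - 5.6721*t^2 - 9.59*t - 7.0691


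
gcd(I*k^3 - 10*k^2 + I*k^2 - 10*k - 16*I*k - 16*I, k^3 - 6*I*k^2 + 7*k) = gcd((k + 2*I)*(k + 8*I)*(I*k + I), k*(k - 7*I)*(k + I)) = 1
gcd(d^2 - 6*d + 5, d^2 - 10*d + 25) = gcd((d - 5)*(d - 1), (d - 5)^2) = d - 5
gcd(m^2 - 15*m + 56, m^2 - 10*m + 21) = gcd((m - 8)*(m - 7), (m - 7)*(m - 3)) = m - 7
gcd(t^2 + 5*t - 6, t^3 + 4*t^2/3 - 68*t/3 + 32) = t + 6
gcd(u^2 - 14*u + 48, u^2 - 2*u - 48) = u - 8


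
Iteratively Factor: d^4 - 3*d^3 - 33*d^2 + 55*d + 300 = (d - 5)*(d^3 + 2*d^2 - 23*d - 60) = (d - 5)*(d + 3)*(d^2 - d - 20) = (d - 5)*(d + 3)*(d + 4)*(d - 5)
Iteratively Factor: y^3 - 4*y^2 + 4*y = (y - 2)*(y^2 - 2*y) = (y - 2)^2*(y)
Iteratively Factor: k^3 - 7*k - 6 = (k + 1)*(k^2 - k - 6) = (k - 3)*(k + 1)*(k + 2)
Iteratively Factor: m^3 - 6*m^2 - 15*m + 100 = (m - 5)*(m^2 - m - 20) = (m - 5)*(m + 4)*(m - 5)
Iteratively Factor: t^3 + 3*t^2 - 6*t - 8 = (t - 2)*(t^2 + 5*t + 4) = (t - 2)*(t + 4)*(t + 1)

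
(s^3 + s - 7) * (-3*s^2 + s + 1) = -3*s^5 + s^4 - 2*s^3 + 22*s^2 - 6*s - 7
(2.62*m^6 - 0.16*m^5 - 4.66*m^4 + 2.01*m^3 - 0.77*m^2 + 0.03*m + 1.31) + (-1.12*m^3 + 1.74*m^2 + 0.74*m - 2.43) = 2.62*m^6 - 0.16*m^5 - 4.66*m^4 + 0.89*m^3 + 0.97*m^2 + 0.77*m - 1.12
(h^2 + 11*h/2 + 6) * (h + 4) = h^3 + 19*h^2/2 + 28*h + 24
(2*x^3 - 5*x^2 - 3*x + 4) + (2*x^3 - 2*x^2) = 4*x^3 - 7*x^2 - 3*x + 4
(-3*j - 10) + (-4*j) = -7*j - 10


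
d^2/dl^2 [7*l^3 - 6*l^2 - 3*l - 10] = 42*l - 12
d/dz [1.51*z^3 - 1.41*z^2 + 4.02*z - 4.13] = 4.53*z^2 - 2.82*z + 4.02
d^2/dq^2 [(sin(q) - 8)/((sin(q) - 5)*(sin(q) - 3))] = (-sin(q)^5 + 24*sin(q)^4 - 100*sin(q)^3 - 136*sin(q)^2 + 1029*sin(q) - 544)/((sin(q) - 5)^3*(sin(q) - 3)^3)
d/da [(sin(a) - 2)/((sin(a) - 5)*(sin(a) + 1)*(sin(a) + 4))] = 2*(-sin(a)^3 + 3*sin(a)^2 - 31)*cos(a)/((sin(a) - 5)^2*(sin(a) + 1)^2*(sin(a) + 4)^2)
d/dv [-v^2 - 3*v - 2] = -2*v - 3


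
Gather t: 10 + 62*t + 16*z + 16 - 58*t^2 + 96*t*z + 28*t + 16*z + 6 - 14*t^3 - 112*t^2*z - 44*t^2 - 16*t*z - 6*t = -14*t^3 + t^2*(-112*z - 102) + t*(80*z + 84) + 32*z + 32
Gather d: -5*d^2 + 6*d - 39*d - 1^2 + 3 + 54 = -5*d^2 - 33*d + 56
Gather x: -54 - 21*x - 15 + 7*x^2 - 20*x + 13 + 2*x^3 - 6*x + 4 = 2*x^3 + 7*x^2 - 47*x - 52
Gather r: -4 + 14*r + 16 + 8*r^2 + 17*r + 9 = 8*r^2 + 31*r + 21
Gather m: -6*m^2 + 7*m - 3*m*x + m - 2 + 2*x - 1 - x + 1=-6*m^2 + m*(8 - 3*x) + x - 2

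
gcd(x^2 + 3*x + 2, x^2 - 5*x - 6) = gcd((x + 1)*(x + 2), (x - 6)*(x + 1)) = x + 1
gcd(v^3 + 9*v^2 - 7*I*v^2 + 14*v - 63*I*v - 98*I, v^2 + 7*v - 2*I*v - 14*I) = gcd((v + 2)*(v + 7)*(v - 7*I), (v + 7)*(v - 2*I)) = v + 7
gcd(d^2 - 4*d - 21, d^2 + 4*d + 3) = d + 3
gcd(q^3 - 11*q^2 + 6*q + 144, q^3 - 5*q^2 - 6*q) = q - 6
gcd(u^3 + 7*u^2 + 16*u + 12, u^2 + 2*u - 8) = 1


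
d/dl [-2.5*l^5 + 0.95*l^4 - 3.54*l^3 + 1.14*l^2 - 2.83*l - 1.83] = -12.5*l^4 + 3.8*l^3 - 10.62*l^2 + 2.28*l - 2.83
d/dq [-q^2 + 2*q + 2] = 2 - 2*q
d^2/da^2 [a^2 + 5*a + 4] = 2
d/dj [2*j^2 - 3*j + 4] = 4*j - 3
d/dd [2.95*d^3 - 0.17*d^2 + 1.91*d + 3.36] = 8.85*d^2 - 0.34*d + 1.91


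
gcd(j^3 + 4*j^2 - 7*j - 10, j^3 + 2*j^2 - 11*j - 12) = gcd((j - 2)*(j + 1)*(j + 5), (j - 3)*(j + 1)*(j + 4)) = j + 1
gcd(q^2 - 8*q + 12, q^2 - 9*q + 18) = q - 6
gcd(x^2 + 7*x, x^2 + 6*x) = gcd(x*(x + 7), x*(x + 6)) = x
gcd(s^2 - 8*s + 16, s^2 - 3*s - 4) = s - 4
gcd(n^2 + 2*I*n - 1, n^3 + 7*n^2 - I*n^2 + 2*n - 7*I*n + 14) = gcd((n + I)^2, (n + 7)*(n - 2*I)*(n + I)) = n + I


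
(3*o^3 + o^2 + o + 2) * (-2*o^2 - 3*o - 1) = -6*o^5 - 11*o^4 - 8*o^3 - 8*o^2 - 7*o - 2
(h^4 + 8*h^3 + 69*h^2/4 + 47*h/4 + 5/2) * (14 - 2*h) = -2*h^5 - 2*h^4 + 155*h^3/2 + 218*h^2 + 319*h/2 + 35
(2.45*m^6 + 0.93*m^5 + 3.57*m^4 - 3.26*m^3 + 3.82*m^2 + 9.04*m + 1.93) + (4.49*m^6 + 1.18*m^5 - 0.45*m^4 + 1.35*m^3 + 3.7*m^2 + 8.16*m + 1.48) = 6.94*m^6 + 2.11*m^5 + 3.12*m^4 - 1.91*m^3 + 7.52*m^2 + 17.2*m + 3.41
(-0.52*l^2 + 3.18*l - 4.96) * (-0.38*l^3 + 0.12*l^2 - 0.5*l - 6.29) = 0.1976*l^5 - 1.2708*l^4 + 2.5264*l^3 + 1.0856*l^2 - 17.5222*l + 31.1984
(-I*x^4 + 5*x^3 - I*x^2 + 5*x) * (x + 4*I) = -I*x^5 + 9*x^4 + 19*I*x^3 + 9*x^2 + 20*I*x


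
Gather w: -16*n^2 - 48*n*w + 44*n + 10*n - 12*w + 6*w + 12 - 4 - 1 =-16*n^2 + 54*n + w*(-48*n - 6) + 7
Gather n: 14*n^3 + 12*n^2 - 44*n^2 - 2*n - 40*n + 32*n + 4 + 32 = 14*n^3 - 32*n^2 - 10*n + 36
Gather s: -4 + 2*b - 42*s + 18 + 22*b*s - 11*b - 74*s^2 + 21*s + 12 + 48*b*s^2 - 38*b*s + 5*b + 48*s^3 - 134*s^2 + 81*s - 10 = -4*b + 48*s^3 + s^2*(48*b - 208) + s*(60 - 16*b) + 16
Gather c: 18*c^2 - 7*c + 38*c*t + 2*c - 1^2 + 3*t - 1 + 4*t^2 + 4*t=18*c^2 + c*(38*t - 5) + 4*t^2 + 7*t - 2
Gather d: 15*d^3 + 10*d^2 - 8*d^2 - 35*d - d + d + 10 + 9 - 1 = 15*d^3 + 2*d^2 - 35*d + 18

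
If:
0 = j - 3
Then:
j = 3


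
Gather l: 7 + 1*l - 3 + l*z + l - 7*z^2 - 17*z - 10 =l*(z + 2) - 7*z^2 - 17*z - 6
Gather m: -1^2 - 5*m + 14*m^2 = 14*m^2 - 5*m - 1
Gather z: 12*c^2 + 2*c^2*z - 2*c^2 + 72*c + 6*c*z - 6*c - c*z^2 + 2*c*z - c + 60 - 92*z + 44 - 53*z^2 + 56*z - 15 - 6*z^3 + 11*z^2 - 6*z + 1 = 10*c^2 + 65*c - 6*z^3 + z^2*(-c - 42) + z*(2*c^2 + 8*c - 42) + 90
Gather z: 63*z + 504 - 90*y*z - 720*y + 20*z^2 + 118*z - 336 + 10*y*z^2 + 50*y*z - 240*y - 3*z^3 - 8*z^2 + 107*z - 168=-960*y - 3*z^3 + z^2*(10*y + 12) + z*(288 - 40*y)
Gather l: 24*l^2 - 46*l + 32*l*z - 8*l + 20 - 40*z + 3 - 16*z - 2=24*l^2 + l*(32*z - 54) - 56*z + 21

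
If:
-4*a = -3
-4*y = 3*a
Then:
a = 3/4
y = -9/16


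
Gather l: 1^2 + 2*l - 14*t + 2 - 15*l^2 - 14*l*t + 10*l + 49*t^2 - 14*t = -15*l^2 + l*(12 - 14*t) + 49*t^2 - 28*t + 3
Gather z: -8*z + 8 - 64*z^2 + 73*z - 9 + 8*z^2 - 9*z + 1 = -56*z^2 + 56*z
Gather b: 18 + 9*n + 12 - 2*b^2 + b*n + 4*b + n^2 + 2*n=-2*b^2 + b*(n + 4) + n^2 + 11*n + 30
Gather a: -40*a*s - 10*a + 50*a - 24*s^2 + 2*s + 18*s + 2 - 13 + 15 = a*(40 - 40*s) - 24*s^2 + 20*s + 4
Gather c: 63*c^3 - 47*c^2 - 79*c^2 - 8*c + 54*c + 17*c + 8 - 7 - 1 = 63*c^3 - 126*c^2 + 63*c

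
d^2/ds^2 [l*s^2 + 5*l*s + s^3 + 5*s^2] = 2*l + 6*s + 10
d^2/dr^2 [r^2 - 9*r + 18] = 2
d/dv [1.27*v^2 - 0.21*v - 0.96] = 2.54*v - 0.21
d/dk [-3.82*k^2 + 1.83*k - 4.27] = 1.83 - 7.64*k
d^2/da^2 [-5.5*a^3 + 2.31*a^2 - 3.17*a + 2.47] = 4.62 - 33.0*a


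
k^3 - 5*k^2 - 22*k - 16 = (k - 8)*(k + 1)*(k + 2)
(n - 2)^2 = n^2 - 4*n + 4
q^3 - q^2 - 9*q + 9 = (q - 3)*(q - 1)*(q + 3)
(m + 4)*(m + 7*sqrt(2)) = m^2 + 4*m + 7*sqrt(2)*m + 28*sqrt(2)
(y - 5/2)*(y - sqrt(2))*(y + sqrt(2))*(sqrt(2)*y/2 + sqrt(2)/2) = sqrt(2)*y^4/2 - 3*sqrt(2)*y^3/4 - 9*sqrt(2)*y^2/4 + 3*sqrt(2)*y/2 + 5*sqrt(2)/2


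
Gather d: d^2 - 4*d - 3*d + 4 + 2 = d^2 - 7*d + 6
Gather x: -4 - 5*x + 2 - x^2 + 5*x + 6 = 4 - x^2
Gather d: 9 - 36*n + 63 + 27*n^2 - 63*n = 27*n^2 - 99*n + 72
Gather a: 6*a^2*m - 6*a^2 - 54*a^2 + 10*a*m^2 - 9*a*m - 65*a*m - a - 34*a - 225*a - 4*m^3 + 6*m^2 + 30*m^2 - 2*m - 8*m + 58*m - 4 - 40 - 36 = a^2*(6*m - 60) + a*(10*m^2 - 74*m - 260) - 4*m^3 + 36*m^2 + 48*m - 80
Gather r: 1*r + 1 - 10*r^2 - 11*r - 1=-10*r^2 - 10*r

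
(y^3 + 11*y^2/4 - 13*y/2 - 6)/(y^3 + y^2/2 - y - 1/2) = (4*y^3 + 11*y^2 - 26*y - 24)/(2*(2*y^3 + y^2 - 2*y - 1))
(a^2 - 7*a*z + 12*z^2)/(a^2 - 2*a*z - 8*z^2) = (a - 3*z)/(a + 2*z)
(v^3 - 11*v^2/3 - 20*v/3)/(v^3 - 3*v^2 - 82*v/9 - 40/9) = 3*v/(3*v + 2)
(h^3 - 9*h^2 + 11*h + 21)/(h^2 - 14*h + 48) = (h^3 - 9*h^2 + 11*h + 21)/(h^2 - 14*h + 48)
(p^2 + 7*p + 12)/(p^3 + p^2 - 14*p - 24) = (p + 4)/(p^2 - 2*p - 8)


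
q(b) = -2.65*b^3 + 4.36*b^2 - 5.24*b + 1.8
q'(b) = -7.95*b^2 + 8.72*b - 5.24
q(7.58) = -941.54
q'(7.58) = -395.92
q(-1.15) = 17.62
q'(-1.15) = -25.78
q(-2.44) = 79.04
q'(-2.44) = -73.85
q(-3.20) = 150.05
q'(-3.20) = -114.55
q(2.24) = -17.85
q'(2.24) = -25.60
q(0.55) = -0.20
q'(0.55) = -2.85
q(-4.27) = 309.98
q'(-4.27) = -187.43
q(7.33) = -846.01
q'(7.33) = -368.47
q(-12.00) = 5271.72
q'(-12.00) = -1254.68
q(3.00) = -46.23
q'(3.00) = -50.63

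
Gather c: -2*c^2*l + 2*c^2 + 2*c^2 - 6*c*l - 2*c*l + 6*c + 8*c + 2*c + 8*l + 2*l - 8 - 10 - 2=c^2*(4 - 2*l) + c*(16 - 8*l) + 10*l - 20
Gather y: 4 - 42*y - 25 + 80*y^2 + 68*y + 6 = 80*y^2 + 26*y - 15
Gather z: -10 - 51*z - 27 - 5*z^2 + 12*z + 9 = -5*z^2 - 39*z - 28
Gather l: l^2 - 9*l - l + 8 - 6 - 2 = l^2 - 10*l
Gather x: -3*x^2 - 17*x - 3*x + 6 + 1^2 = -3*x^2 - 20*x + 7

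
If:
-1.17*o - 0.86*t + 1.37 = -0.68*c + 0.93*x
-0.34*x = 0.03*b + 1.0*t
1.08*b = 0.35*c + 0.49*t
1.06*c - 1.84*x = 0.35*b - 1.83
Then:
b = 0.450344066088438*x - 0.617122177665669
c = 1.88454756899147*x - 1.93018185111602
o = 0.56026600326434*x + 0.0355167427840429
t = 0.0185136653299701 - 0.353510321982653*x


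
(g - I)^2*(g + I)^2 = g^4 + 2*g^2 + 1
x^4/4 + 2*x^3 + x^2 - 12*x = x*(x/4 + 1)*(x - 2)*(x + 6)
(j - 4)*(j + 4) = j^2 - 16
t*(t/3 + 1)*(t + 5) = t^3/3 + 8*t^2/3 + 5*t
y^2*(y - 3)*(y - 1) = y^4 - 4*y^3 + 3*y^2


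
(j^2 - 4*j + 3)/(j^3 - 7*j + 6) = (j - 3)/(j^2 + j - 6)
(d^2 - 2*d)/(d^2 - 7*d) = (d - 2)/(d - 7)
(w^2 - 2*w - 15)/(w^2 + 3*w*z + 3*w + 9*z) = (w - 5)/(w + 3*z)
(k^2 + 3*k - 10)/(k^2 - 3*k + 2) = (k + 5)/(k - 1)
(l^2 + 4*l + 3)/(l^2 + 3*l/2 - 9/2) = 2*(l + 1)/(2*l - 3)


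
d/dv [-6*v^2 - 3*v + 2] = -12*v - 3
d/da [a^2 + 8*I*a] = 2*a + 8*I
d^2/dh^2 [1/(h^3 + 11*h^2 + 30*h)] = 2*(-h*(3*h + 11)*(h^2 + 11*h + 30) + (3*h^2 + 22*h + 30)^2)/(h^3*(h^2 + 11*h + 30)^3)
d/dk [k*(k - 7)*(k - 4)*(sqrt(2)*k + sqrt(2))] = sqrt(2)*(4*k^3 - 30*k^2 + 34*k + 28)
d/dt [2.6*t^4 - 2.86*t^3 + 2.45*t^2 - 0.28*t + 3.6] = 10.4*t^3 - 8.58*t^2 + 4.9*t - 0.28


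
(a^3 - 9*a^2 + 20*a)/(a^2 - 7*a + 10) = a*(a - 4)/(a - 2)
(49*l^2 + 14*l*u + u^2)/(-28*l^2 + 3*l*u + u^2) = (7*l + u)/(-4*l + u)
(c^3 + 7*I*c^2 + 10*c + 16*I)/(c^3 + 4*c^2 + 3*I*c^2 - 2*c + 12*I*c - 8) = (c^2 + 6*I*c + 16)/(c^2 + 2*c*(2 + I) + 8*I)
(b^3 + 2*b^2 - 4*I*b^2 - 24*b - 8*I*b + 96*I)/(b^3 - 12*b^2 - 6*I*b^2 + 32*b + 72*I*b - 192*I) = (b^2 + b*(6 - 4*I) - 24*I)/(b^2 + b*(-8 - 6*I) + 48*I)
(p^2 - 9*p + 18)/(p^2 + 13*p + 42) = (p^2 - 9*p + 18)/(p^2 + 13*p + 42)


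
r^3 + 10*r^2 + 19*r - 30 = (r - 1)*(r + 5)*(r + 6)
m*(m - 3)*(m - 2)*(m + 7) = m^4 + 2*m^3 - 29*m^2 + 42*m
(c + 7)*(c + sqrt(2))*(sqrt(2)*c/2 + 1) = sqrt(2)*c^3/2 + 2*c^2 + 7*sqrt(2)*c^2/2 + sqrt(2)*c + 14*c + 7*sqrt(2)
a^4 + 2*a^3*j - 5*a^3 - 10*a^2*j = a^2*(a - 5)*(a + 2*j)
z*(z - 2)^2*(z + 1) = z^4 - 3*z^3 + 4*z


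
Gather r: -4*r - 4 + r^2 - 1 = r^2 - 4*r - 5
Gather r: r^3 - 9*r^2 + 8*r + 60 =r^3 - 9*r^2 + 8*r + 60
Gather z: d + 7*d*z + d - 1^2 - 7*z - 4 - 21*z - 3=2*d + z*(7*d - 28) - 8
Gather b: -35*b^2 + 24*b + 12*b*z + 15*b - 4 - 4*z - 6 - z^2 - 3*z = -35*b^2 + b*(12*z + 39) - z^2 - 7*z - 10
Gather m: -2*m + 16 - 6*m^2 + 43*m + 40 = -6*m^2 + 41*m + 56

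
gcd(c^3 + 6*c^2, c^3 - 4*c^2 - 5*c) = c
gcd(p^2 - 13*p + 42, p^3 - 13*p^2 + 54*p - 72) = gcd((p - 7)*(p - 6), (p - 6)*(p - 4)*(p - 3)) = p - 6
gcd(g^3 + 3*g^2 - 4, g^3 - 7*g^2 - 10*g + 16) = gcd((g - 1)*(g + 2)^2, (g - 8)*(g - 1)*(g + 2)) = g^2 + g - 2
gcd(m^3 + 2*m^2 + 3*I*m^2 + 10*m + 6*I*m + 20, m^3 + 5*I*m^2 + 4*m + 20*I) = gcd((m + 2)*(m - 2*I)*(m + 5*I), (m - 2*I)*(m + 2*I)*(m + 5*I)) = m^2 + 3*I*m + 10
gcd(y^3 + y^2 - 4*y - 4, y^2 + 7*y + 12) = 1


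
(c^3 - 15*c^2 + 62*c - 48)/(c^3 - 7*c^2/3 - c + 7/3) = 3*(c^2 - 14*c + 48)/(3*c^2 - 4*c - 7)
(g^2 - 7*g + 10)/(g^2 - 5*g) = (g - 2)/g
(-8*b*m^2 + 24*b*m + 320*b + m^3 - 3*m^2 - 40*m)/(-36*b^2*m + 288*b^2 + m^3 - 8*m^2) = (8*b*m + 40*b - m^2 - 5*m)/(36*b^2 - m^2)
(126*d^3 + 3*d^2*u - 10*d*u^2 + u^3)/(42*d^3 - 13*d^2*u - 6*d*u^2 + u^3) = (-6*d + u)/(-2*d + u)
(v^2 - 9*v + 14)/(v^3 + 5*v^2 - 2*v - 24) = (v - 7)/(v^2 + 7*v + 12)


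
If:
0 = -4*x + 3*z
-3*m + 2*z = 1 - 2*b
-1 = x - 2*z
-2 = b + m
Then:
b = -33/25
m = -17/25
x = 3/5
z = 4/5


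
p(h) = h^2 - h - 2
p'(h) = 2*h - 1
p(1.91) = -0.26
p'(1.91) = 2.82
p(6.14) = 29.56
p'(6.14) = 11.28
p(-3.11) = 10.78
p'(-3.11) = -7.22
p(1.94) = -0.18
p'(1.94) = 2.88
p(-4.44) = 22.15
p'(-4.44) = -9.88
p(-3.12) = 10.85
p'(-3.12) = -7.24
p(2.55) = 1.95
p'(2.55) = 4.10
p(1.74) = -0.71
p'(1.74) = 2.48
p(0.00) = -2.00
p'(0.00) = -1.00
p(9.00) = 70.00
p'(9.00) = 17.00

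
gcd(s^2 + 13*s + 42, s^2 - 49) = s + 7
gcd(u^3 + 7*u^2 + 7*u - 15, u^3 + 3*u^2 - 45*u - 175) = u + 5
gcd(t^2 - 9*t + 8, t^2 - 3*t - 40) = t - 8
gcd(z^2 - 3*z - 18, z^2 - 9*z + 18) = z - 6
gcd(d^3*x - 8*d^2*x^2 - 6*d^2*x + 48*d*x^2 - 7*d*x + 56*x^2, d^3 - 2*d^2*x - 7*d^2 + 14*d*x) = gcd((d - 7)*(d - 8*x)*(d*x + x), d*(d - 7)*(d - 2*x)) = d - 7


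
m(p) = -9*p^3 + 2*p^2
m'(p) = -27*p^2 + 4*p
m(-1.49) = 34.21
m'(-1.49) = -65.90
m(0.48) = -0.53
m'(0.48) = -4.30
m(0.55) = -0.89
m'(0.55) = -5.97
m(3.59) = -390.64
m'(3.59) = -333.62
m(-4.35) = 778.66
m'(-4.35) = -528.31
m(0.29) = -0.05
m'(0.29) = -1.11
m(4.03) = -556.58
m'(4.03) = -422.38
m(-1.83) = 61.85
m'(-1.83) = -97.74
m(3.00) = -225.00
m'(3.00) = -231.00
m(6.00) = -1872.00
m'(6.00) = -948.00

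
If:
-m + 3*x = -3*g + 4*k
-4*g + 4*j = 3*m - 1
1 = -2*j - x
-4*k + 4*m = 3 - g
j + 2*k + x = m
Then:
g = -84/23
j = -121/46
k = 3/92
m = 39/23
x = 98/23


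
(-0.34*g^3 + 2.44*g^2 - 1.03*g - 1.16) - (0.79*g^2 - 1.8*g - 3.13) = -0.34*g^3 + 1.65*g^2 + 0.77*g + 1.97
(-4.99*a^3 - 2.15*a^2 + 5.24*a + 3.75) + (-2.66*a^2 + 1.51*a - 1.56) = -4.99*a^3 - 4.81*a^2 + 6.75*a + 2.19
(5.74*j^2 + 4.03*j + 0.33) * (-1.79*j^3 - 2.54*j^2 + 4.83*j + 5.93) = -10.2746*j^5 - 21.7933*j^4 + 16.8973*j^3 + 52.6649*j^2 + 25.4918*j + 1.9569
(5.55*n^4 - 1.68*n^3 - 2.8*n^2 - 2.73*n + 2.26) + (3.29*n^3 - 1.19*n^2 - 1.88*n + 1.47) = 5.55*n^4 + 1.61*n^3 - 3.99*n^2 - 4.61*n + 3.73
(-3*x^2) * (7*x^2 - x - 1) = -21*x^4 + 3*x^3 + 3*x^2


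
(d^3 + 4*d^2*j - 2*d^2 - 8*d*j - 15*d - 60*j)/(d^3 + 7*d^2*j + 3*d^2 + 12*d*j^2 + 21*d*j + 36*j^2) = (d - 5)/(d + 3*j)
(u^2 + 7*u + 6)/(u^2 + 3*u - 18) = (u + 1)/(u - 3)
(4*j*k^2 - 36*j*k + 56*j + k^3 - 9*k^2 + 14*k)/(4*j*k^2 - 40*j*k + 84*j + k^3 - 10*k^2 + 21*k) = (k - 2)/(k - 3)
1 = 1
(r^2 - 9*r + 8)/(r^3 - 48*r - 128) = (r - 1)/(r^2 + 8*r + 16)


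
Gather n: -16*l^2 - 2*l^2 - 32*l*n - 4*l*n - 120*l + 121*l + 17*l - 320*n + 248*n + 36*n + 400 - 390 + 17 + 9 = -18*l^2 + 18*l + n*(-36*l - 36) + 36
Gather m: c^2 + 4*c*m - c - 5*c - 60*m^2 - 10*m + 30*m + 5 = c^2 - 6*c - 60*m^2 + m*(4*c + 20) + 5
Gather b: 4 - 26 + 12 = -10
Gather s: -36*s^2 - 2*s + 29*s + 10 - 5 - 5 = -36*s^2 + 27*s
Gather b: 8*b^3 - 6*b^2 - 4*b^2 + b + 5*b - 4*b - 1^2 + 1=8*b^3 - 10*b^2 + 2*b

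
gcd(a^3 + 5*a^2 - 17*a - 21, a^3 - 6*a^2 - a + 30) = a - 3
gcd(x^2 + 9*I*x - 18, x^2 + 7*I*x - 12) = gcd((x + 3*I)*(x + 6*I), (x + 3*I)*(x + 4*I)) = x + 3*I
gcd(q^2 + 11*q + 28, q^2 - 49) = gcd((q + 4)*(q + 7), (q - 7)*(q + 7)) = q + 7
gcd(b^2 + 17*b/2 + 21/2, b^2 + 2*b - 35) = b + 7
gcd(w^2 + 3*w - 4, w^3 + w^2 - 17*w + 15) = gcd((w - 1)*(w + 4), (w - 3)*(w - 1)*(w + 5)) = w - 1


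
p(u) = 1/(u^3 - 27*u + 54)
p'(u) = (27 - 3*u^2)/(u^3 - 27*u + 54)^2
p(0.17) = 0.02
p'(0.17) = 0.01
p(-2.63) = 0.01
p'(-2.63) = 0.00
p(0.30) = 0.02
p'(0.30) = 0.01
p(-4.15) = 0.01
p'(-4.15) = -0.00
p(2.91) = 13.86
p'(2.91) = 306.36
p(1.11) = 0.04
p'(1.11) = 0.04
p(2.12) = 0.16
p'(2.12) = 0.34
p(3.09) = 13.58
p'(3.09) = -303.31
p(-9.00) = 0.00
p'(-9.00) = 0.00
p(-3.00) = 0.01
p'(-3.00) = 0.00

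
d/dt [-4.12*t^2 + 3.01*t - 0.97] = 3.01 - 8.24*t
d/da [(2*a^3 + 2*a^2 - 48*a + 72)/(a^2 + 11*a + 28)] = 2*(a^4 + 22*a^3 + 119*a^2 - 16*a - 1068)/(a^4 + 22*a^3 + 177*a^2 + 616*a + 784)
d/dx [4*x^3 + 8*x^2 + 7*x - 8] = 12*x^2 + 16*x + 7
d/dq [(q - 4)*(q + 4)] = 2*q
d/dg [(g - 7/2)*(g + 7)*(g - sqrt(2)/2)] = 3*g^2 - sqrt(2)*g + 7*g - 49/2 - 7*sqrt(2)/4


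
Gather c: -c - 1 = -c - 1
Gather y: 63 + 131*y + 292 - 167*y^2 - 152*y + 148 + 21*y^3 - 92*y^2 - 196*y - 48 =21*y^3 - 259*y^2 - 217*y + 455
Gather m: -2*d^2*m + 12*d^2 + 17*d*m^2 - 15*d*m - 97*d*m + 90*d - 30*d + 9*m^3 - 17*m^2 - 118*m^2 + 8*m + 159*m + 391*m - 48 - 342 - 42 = 12*d^2 + 60*d + 9*m^3 + m^2*(17*d - 135) + m*(-2*d^2 - 112*d + 558) - 432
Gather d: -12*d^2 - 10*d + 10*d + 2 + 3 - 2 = 3 - 12*d^2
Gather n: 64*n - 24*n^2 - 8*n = -24*n^2 + 56*n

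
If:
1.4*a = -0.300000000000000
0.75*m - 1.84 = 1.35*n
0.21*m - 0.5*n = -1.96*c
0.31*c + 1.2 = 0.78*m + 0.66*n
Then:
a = -0.21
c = -0.29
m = 1.75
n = -0.39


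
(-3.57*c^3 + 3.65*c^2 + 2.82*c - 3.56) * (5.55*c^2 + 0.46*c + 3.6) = -19.8135*c^5 + 18.6153*c^4 + 4.478*c^3 - 5.3208*c^2 + 8.5144*c - 12.816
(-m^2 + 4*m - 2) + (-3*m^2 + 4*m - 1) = -4*m^2 + 8*m - 3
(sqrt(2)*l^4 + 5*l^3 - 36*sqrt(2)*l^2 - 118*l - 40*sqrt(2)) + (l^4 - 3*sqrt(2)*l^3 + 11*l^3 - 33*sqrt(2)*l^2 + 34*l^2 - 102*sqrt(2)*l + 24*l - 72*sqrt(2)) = l^4 + sqrt(2)*l^4 - 3*sqrt(2)*l^3 + 16*l^3 - 69*sqrt(2)*l^2 + 34*l^2 - 102*sqrt(2)*l - 94*l - 112*sqrt(2)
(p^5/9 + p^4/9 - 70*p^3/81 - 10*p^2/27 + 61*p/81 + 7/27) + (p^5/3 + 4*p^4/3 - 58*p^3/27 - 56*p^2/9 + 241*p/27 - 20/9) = 4*p^5/9 + 13*p^4/9 - 244*p^3/81 - 178*p^2/27 + 784*p/81 - 53/27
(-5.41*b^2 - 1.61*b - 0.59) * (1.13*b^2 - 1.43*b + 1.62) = -6.1133*b^4 + 5.917*b^3 - 7.1286*b^2 - 1.7645*b - 0.9558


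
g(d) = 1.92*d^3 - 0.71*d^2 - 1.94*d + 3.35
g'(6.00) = 196.90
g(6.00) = 380.87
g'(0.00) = -1.94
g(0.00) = 3.35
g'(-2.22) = 29.60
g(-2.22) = -16.85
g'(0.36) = -1.70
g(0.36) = 2.65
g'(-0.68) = 1.69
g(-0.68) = 3.74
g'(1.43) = 7.81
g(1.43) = 4.74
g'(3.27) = 55.01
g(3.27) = 56.55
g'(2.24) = 23.78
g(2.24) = 17.02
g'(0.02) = -1.97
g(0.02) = 3.31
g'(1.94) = 16.98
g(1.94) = 10.93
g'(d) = 5.76*d^2 - 1.42*d - 1.94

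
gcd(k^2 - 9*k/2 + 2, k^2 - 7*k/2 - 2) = k - 4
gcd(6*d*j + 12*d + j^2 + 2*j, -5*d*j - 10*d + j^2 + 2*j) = j + 2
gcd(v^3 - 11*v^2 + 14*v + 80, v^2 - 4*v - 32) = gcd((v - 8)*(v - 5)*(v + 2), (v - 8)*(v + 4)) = v - 8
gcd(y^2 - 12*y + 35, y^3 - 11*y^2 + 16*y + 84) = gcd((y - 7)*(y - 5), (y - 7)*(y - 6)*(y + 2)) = y - 7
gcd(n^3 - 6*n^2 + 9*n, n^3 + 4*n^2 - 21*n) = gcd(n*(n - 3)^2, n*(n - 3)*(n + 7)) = n^2 - 3*n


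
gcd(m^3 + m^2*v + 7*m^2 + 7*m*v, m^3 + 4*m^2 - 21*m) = m^2 + 7*m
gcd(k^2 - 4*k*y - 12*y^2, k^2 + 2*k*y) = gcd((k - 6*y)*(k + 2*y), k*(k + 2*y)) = k + 2*y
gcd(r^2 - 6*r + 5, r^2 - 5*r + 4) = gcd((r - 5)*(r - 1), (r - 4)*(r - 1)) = r - 1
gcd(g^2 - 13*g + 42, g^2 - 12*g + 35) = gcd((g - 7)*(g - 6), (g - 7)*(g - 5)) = g - 7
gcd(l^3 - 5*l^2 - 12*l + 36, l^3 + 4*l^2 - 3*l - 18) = l^2 + l - 6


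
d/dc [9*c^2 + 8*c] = 18*c + 8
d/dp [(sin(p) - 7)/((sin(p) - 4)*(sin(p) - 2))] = (14*sin(p) + cos(p)^2 - 35)*cos(p)/((sin(p) - 4)^2*(sin(p) - 2)^2)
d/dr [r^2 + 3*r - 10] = 2*r + 3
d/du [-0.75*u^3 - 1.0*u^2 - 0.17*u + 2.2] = -2.25*u^2 - 2.0*u - 0.17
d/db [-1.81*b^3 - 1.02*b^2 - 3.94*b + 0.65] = -5.43*b^2 - 2.04*b - 3.94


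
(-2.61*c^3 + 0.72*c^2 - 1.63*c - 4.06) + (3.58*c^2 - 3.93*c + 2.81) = -2.61*c^3 + 4.3*c^2 - 5.56*c - 1.25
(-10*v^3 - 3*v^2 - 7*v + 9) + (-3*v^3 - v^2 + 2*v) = -13*v^3 - 4*v^2 - 5*v + 9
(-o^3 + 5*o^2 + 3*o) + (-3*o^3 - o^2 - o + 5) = -4*o^3 + 4*o^2 + 2*o + 5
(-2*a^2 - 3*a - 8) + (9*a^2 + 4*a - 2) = 7*a^2 + a - 10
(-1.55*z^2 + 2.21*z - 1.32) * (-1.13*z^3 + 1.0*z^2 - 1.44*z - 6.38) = 1.7515*z^5 - 4.0473*z^4 + 5.9336*z^3 + 5.3866*z^2 - 12.199*z + 8.4216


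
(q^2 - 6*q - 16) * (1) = q^2 - 6*q - 16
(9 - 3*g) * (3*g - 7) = -9*g^2 + 48*g - 63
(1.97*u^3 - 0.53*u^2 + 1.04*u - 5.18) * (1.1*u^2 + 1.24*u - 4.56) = 2.167*u^5 + 1.8598*u^4 - 8.4964*u^3 - 1.9916*u^2 - 11.1656*u + 23.6208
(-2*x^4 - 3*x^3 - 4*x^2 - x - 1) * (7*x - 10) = -14*x^5 - x^4 + 2*x^3 + 33*x^2 + 3*x + 10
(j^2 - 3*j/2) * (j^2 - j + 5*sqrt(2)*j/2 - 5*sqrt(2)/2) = j^4 - 5*j^3/2 + 5*sqrt(2)*j^3/2 - 25*sqrt(2)*j^2/4 + 3*j^2/2 + 15*sqrt(2)*j/4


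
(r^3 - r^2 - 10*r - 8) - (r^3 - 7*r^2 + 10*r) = 6*r^2 - 20*r - 8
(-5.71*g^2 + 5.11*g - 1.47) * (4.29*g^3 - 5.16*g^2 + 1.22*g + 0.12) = -24.4959*g^5 + 51.3855*g^4 - 39.6401*g^3 + 13.1342*g^2 - 1.1802*g - 0.1764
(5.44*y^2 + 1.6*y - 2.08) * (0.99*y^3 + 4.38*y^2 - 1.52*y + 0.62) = 5.3856*y^5 + 25.4112*y^4 - 3.32*y^3 - 8.1696*y^2 + 4.1536*y - 1.2896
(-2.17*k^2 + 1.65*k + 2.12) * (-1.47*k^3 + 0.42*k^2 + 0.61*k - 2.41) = 3.1899*k^5 - 3.3369*k^4 - 3.7471*k^3 + 7.1266*k^2 - 2.6833*k - 5.1092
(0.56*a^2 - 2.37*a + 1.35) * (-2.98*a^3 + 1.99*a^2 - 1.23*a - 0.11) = -1.6688*a^5 + 8.177*a^4 - 9.4281*a^3 + 5.54*a^2 - 1.3998*a - 0.1485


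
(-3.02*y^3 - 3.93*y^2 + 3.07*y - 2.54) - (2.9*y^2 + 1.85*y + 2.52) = -3.02*y^3 - 6.83*y^2 + 1.22*y - 5.06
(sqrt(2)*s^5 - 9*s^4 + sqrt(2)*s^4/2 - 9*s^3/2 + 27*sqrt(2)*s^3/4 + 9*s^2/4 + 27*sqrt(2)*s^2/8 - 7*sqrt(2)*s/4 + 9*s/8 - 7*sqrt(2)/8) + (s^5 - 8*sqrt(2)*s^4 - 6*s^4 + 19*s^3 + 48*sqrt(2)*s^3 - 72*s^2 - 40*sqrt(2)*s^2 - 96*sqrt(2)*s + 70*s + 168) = s^5 + sqrt(2)*s^5 - 15*s^4 - 15*sqrt(2)*s^4/2 + 29*s^3/2 + 219*sqrt(2)*s^3/4 - 279*s^2/4 - 293*sqrt(2)*s^2/8 - 391*sqrt(2)*s/4 + 569*s/8 - 7*sqrt(2)/8 + 168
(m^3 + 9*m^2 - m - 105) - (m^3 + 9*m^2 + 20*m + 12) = -21*m - 117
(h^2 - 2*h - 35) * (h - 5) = h^3 - 7*h^2 - 25*h + 175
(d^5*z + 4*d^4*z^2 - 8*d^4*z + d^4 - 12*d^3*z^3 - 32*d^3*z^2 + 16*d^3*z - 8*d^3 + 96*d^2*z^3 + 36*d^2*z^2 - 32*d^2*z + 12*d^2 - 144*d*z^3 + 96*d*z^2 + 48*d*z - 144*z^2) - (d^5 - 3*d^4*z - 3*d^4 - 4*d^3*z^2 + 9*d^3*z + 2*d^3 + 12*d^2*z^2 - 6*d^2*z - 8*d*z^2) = d^5*z - d^5 + 4*d^4*z^2 - 5*d^4*z + 4*d^4 - 12*d^3*z^3 - 28*d^3*z^2 + 7*d^3*z - 10*d^3 + 96*d^2*z^3 + 24*d^2*z^2 - 26*d^2*z + 12*d^2 - 144*d*z^3 + 104*d*z^2 + 48*d*z - 144*z^2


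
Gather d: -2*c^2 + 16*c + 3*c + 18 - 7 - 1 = -2*c^2 + 19*c + 10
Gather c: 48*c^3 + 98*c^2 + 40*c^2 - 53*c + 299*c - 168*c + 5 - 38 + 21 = 48*c^3 + 138*c^2 + 78*c - 12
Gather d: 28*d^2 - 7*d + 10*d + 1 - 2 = 28*d^2 + 3*d - 1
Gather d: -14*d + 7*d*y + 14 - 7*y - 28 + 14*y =d*(7*y - 14) + 7*y - 14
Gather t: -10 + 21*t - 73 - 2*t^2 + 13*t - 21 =-2*t^2 + 34*t - 104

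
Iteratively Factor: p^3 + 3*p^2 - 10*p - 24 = (p - 3)*(p^2 + 6*p + 8) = (p - 3)*(p + 4)*(p + 2)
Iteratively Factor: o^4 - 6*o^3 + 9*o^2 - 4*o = (o - 1)*(o^3 - 5*o^2 + 4*o) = o*(o - 1)*(o^2 - 5*o + 4) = o*(o - 1)^2*(o - 4)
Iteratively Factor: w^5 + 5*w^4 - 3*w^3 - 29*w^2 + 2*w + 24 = (w + 1)*(w^4 + 4*w^3 - 7*w^2 - 22*w + 24) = (w - 1)*(w + 1)*(w^3 + 5*w^2 - 2*w - 24) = (w - 2)*(w - 1)*(w + 1)*(w^2 + 7*w + 12) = (w - 2)*(w - 1)*(w + 1)*(w + 3)*(w + 4)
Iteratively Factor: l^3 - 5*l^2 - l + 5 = (l - 5)*(l^2 - 1) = (l - 5)*(l - 1)*(l + 1)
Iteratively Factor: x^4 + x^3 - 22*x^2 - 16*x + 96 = (x - 2)*(x^3 + 3*x^2 - 16*x - 48) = (x - 2)*(x + 4)*(x^2 - x - 12) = (x - 2)*(x + 3)*(x + 4)*(x - 4)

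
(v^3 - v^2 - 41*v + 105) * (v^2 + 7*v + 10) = v^5 + 6*v^4 - 38*v^3 - 192*v^2 + 325*v + 1050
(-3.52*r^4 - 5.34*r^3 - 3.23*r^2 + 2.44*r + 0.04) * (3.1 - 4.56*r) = 16.0512*r^5 + 13.4384*r^4 - 1.8252*r^3 - 21.1394*r^2 + 7.3816*r + 0.124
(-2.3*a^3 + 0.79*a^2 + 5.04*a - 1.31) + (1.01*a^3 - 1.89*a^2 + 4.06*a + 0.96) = -1.29*a^3 - 1.1*a^2 + 9.1*a - 0.35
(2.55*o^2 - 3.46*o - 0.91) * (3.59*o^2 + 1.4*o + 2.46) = 9.1545*o^4 - 8.8514*o^3 - 1.8379*o^2 - 9.7856*o - 2.2386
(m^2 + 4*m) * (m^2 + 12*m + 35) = m^4 + 16*m^3 + 83*m^2 + 140*m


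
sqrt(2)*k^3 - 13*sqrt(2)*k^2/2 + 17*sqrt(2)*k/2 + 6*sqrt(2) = (k - 4)*(k - 3)*(sqrt(2)*k + sqrt(2)/2)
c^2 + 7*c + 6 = (c + 1)*(c + 6)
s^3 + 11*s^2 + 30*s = s*(s + 5)*(s + 6)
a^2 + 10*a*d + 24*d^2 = (a + 4*d)*(a + 6*d)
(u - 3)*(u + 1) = u^2 - 2*u - 3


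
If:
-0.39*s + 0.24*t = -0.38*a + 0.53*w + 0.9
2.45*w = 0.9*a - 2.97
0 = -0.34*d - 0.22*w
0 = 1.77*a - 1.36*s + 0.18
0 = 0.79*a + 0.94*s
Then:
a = -0.06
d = 0.80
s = 0.05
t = 1.21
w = -1.23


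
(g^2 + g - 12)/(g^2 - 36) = (g^2 + g - 12)/(g^2 - 36)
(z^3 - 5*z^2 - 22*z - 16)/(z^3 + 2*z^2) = 1 - 7/z - 8/z^2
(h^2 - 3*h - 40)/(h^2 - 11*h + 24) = (h + 5)/(h - 3)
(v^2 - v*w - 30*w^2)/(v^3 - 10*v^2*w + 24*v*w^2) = (v + 5*w)/(v*(v - 4*w))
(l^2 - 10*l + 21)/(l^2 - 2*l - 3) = (l - 7)/(l + 1)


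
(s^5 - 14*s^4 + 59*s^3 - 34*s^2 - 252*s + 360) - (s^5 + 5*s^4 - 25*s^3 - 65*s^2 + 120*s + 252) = -19*s^4 + 84*s^3 + 31*s^2 - 372*s + 108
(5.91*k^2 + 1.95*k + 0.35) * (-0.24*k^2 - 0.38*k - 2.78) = -1.4184*k^4 - 2.7138*k^3 - 17.2548*k^2 - 5.554*k - 0.973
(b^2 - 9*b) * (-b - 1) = -b^3 + 8*b^2 + 9*b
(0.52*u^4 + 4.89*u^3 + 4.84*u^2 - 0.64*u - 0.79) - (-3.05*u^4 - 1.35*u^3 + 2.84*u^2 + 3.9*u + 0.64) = 3.57*u^4 + 6.24*u^3 + 2.0*u^2 - 4.54*u - 1.43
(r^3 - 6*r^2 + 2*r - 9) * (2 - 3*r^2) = -3*r^5 + 18*r^4 - 4*r^3 + 15*r^2 + 4*r - 18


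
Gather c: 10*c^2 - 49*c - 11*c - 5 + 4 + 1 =10*c^2 - 60*c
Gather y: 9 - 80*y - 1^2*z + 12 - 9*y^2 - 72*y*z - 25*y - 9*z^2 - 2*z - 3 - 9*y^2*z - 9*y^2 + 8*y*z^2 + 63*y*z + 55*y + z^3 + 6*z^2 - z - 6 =y^2*(-9*z - 18) + y*(8*z^2 - 9*z - 50) + z^3 - 3*z^2 - 4*z + 12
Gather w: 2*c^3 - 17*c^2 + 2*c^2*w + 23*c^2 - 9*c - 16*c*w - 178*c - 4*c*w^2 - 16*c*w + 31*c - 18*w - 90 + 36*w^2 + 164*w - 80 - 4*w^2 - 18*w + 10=2*c^3 + 6*c^2 - 156*c + w^2*(32 - 4*c) + w*(2*c^2 - 32*c + 128) - 160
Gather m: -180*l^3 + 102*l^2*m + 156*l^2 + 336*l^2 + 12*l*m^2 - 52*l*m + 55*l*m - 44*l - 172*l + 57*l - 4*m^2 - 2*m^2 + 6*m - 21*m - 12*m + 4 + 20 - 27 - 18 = -180*l^3 + 492*l^2 - 159*l + m^2*(12*l - 6) + m*(102*l^2 + 3*l - 27) - 21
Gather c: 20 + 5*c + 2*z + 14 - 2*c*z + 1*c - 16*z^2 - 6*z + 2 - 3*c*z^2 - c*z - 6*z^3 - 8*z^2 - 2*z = c*(-3*z^2 - 3*z + 6) - 6*z^3 - 24*z^2 - 6*z + 36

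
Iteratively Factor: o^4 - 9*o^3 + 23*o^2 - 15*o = (o)*(o^3 - 9*o^2 + 23*o - 15) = o*(o - 3)*(o^2 - 6*o + 5) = o*(o - 3)*(o - 1)*(o - 5)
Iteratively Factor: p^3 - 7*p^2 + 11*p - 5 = (p - 1)*(p^2 - 6*p + 5) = (p - 5)*(p - 1)*(p - 1)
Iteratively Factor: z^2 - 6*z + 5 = (z - 1)*(z - 5)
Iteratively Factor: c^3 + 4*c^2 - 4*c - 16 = (c + 4)*(c^2 - 4) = (c - 2)*(c + 4)*(c + 2)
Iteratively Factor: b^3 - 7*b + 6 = (b + 3)*(b^2 - 3*b + 2) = (b - 1)*(b + 3)*(b - 2)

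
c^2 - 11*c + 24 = (c - 8)*(c - 3)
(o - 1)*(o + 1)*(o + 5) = o^3 + 5*o^2 - o - 5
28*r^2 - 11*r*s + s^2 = (-7*r + s)*(-4*r + s)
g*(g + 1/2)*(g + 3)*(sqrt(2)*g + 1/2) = sqrt(2)*g^4 + g^3/2 + 7*sqrt(2)*g^3/2 + 7*g^2/4 + 3*sqrt(2)*g^2/2 + 3*g/4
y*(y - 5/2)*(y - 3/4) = y^3 - 13*y^2/4 + 15*y/8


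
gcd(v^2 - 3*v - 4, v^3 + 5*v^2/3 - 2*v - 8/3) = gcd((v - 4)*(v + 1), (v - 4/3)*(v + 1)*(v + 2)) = v + 1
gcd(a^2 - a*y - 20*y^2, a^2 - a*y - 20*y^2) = -a^2 + a*y + 20*y^2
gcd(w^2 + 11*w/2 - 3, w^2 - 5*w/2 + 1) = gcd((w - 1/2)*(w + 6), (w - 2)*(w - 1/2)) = w - 1/2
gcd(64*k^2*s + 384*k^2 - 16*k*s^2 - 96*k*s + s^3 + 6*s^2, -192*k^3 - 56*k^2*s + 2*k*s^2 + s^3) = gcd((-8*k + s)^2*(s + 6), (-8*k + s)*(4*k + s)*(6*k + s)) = -8*k + s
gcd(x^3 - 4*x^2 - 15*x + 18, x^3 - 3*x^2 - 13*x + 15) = x^2 + 2*x - 3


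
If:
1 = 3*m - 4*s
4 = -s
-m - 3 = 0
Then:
No Solution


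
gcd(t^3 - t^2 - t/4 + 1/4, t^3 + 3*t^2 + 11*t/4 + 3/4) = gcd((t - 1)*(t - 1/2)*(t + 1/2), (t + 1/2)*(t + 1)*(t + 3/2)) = t + 1/2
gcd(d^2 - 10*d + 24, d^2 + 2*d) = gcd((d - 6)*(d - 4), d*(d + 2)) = 1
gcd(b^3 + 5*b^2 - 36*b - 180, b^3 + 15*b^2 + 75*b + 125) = b + 5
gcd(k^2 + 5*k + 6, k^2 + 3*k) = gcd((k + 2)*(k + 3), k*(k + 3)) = k + 3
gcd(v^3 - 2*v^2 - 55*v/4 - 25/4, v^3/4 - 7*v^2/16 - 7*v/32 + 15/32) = 1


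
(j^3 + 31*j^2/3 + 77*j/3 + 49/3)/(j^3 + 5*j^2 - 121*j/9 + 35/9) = 3*(3*j^2 + 10*j + 7)/(9*j^2 - 18*j + 5)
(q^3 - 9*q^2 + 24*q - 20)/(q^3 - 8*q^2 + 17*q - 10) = (q - 2)/(q - 1)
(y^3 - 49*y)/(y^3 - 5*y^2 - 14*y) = (y + 7)/(y + 2)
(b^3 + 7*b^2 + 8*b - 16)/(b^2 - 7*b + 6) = (b^2 + 8*b + 16)/(b - 6)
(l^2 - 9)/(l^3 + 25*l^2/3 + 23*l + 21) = 3*(l - 3)/(3*l^2 + 16*l + 21)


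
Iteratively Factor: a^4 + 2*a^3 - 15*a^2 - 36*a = (a + 3)*(a^3 - a^2 - 12*a) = (a + 3)^2*(a^2 - 4*a) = a*(a + 3)^2*(a - 4)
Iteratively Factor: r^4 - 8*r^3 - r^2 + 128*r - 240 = (r + 4)*(r^3 - 12*r^2 + 47*r - 60) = (r - 5)*(r + 4)*(r^2 - 7*r + 12) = (r - 5)*(r - 3)*(r + 4)*(r - 4)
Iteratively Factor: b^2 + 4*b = (b)*(b + 4)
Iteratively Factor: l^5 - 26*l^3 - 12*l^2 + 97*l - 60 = (l + 3)*(l^4 - 3*l^3 - 17*l^2 + 39*l - 20) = (l - 5)*(l + 3)*(l^3 + 2*l^2 - 7*l + 4) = (l - 5)*(l - 1)*(l + 3)*(l^2 + 3*l - 4) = (l - 5)*(l - 1)*(l + 3)*(l + 4)*(l - 1)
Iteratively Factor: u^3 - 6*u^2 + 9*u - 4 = (u - 1)*(u^2 - 5*u + 4) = (u - 1)^2*(u - 4)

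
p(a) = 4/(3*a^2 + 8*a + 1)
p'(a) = 4*(-6*a - 8)/(3*a^2 + 8*a + 1)^2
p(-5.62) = 0.08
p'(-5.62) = 0.04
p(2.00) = 0.14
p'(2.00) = -0.10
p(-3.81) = 0.28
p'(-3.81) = 0.30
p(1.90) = 0.15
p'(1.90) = -0.11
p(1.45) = 0.21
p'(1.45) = -0.19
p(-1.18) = -0.94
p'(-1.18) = -0.20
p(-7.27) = 0.04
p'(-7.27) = 0.01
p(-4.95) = 0.11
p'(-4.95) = 0.07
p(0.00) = 4.00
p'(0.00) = -32.00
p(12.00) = 0.01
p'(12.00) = 0.00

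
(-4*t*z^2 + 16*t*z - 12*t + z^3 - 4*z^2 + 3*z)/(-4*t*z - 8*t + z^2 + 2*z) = (z^2 - 4*z + 3)/(z + 2)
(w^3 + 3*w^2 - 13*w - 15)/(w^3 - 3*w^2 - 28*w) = (-w^3 - 3*w^2 + 13*w + 15)/(w*(-w^2 + 3*w + 28))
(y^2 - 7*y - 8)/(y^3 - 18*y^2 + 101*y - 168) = (y + 1)/(y^2 - 10*y + 21)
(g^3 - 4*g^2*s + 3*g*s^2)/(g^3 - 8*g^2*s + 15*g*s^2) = (-g + s)/(-g + 5*s)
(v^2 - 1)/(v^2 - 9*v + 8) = (v + 1)/(v - 8)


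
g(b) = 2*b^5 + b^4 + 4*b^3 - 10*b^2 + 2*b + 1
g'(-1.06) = 44.54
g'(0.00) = 2.00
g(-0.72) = -7.24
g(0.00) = 1.00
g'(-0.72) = 23.82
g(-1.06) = -18.53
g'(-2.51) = 461.46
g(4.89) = 6403.26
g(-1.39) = -38.49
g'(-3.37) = 1342.38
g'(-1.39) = 79.57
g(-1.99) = -120.84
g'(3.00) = 968.00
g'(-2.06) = 239.24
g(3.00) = 592.00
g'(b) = 10*b^4 + 4*b^3 + 12*b^2 - 20*b + 2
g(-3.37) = -1012.74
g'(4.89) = 6376.75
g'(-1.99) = 214.62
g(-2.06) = -136.71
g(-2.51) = -289.83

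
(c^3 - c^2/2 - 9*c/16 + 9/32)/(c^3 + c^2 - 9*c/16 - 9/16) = (c - 1/2)/(c + 1)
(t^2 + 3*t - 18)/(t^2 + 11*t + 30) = (t - 3)/(t + 5)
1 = 1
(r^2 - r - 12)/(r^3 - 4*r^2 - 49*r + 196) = (r + 3)/(r^2 - 49)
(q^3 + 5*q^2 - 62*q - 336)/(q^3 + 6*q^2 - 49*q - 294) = (q - 8)/(q - 7)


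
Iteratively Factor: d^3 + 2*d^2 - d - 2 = (d + 2)*(d^2 - 1) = (d - 1)*(d + 2)*(d + 1)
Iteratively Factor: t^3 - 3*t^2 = (t)*(t^2 - 3*t) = t^2*(t - 3)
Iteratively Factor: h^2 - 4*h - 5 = (h + 1)*(h - 5)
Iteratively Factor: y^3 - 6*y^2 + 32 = (y - 4)*(y^2 - 2*y - 8) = (y - 4)^2*(y + 2)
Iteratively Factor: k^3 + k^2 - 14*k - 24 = (k - 4)*(k^2 + 5*k + 6) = (k - 4)*(k + 2)*(k + 3)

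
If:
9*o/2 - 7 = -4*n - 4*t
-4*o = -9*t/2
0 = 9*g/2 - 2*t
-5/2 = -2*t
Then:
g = 5/9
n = -277/256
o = 45/32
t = 5/4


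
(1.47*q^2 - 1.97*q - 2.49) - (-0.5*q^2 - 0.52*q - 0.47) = 1.97*q^2 - 1.45*q - 2.02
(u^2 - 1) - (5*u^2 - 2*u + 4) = -4*u^2 + 2*u - 5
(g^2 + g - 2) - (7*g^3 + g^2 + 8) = -7*g^3 + g - 10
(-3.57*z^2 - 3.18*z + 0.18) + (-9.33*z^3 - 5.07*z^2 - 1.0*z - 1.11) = -9.33*z^3 - 8.64*z^2 - 4.18*z - 0.93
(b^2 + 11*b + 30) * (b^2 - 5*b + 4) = b^4 + 6*b^3 - 21*b^2 - 106*b + 120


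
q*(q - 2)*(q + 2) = q^3 - 4*q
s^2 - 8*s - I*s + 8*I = (s - 8)*(s - I)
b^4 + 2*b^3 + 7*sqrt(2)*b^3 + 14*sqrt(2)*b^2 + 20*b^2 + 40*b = b*(b + 2)*(b + 2*sqrt(2))*(b + 5*sqrt(2))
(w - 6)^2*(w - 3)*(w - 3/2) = w^4 - 33*w^3/2 + 189*w^2/2 - 216*w + 162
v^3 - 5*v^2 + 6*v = v*(v - 3)*(v - 2)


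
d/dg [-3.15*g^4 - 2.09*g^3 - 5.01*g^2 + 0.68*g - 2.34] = -12.6*g^3 - 6.27*g^2 - 10.02*g + 0.68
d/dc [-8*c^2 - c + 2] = -16*c - 1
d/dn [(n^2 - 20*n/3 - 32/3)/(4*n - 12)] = (3*n^2 - 18*n + 92)/(12*(n^2 - 6*n + 9))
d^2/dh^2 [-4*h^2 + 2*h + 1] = -8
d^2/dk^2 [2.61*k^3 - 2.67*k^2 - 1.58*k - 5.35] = 15.66*k - 5.34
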